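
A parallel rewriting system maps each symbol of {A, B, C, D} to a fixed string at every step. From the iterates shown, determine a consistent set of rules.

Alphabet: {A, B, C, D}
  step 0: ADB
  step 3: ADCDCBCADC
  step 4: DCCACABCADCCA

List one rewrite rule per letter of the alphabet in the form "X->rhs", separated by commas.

A->DC, B->BC, C->A, D->C

  step 3 ⇒ step 4: ADCDCBCADC ⇒ DC·C·A·C·A·BC·A·DC·C·A
    A ↦ DC
    B ↦ BC
    C ↦ A
    D ↦ C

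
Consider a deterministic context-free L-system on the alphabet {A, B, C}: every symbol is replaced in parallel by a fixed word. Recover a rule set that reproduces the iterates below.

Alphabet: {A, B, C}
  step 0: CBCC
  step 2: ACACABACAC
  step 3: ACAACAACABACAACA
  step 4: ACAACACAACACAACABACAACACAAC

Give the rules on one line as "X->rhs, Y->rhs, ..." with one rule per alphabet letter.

  step 3 ⇒ step 4: ACAACAACABACAACA ⇒ AC·A·AC·AC·A·AC·AC·A·AC·AB·AC·A·AC·AC·A·AC
    A ↦ AC
    B ↦ AB
    C ↦ A

A->AC, B->AB, C->A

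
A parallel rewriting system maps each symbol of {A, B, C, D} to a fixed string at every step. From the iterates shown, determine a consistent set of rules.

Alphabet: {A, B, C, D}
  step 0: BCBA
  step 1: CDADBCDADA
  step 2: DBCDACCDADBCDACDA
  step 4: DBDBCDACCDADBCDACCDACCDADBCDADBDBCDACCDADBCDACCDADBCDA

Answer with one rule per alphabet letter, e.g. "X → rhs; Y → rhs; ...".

  step 1 ⇒ step 2: CDADBCDADA ⇒ DB·C·DA·C·CDA·DB·C·DA·C·DA
    A ↦ DA
    B ↦ CDA
    C ↦ DB
    D ↦ C

A->DA, B->CDA, C->DB, D->C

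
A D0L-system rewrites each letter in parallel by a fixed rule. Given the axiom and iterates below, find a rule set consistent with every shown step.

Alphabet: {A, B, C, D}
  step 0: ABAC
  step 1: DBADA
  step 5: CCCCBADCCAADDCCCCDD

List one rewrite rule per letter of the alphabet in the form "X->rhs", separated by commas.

A->D, B->BA, C->A, D->CC

  step 0 ⇒ step 1: ABAC ⇒ D·BA·D·A
    A ↦ D
    B ↦ BA
    C ↦ A
    D ↦ CC  (constrained at step 1)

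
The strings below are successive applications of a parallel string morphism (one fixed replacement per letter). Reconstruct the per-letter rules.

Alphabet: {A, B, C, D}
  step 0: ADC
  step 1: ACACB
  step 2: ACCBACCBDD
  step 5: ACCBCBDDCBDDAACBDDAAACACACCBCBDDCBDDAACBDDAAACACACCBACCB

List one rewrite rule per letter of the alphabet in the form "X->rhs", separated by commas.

A->AC, B->DD, C->CB, D->A

  step 1 ⇒ step 2: ACACB ⇒ AC·CB·AC·CB·DD
    A ↦ AC
    B ↦ DD
    C ↦ CB
  step 0 ⇒ step 1: ADC ⇒ AC·A·CB
    D ↦ A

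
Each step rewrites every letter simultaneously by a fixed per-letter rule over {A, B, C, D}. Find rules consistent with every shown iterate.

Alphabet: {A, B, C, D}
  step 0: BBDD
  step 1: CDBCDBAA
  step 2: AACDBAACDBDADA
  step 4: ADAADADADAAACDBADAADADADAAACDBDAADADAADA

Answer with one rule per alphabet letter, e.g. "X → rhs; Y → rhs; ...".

  step 1 ⇒ step 2: CDBCDBAA ⇒ A·A·CDB·A·A·CDB·DA·DA
    A ↦ DA
    B ↦ CDB
    C ↦ A
    D ↦ A

A->DA, B->CDB, C->A, D->A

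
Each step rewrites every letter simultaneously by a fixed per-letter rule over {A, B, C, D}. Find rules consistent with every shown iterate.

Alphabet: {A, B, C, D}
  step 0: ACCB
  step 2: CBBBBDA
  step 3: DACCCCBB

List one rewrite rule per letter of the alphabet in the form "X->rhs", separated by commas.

A->B, B->C, C->DA, D->B

  step 2 ⇒ step 3: CBBBBDA ⇒ DA·C·C·C·C·B·B
    A ↦ B
    B ↦ C
    C ↦ DA
    D ↦ B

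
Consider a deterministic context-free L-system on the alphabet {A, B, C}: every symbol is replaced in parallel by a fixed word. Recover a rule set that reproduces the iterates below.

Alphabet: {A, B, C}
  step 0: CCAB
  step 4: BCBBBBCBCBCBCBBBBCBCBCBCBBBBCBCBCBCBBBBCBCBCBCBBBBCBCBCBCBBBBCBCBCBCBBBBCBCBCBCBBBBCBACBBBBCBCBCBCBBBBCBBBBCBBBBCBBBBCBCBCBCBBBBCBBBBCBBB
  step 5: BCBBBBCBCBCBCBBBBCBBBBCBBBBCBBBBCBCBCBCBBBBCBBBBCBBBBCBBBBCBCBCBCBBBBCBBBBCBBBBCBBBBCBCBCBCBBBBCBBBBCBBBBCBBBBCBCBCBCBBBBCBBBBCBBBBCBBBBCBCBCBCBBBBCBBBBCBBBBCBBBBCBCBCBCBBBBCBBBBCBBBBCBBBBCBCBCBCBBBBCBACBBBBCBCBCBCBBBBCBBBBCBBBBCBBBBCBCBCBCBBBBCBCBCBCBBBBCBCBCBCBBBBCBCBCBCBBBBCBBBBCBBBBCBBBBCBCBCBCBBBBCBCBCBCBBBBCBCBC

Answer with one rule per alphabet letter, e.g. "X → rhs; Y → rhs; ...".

A->BAC, B->BC, C->BBB

  step 4 ⇒ step 5: BCBBBBCBCBCBCBBBBCBCBCBCBBBBCBCBCBCBBBBCBCBCBCBBBBCBCBCBCBBBBCBCBCBCBBBBCBCBCBCBBBBCBACBBBBCBCBCBCBBBBCBBBBCBBBBCBBBBCBCBCBCBBBBCBBBBCBBB ⇒ BC·BBB·BC·BC·BC·BC·BBB·BC·BBB·BC·BBB·BC·BBB·BC·BC·BC·BC·BBB·BC·BBB·BC·BBB·BC·BBB·BC·BC·BC·BC·BBB·BC·BBB·BC·BBB·BC·BBB·BC·BC·BC·BC·BBB·BC·BBB·BC·BBB·BC·BBB·BC·BC·BC·BC·BBB·BC·BBB·BC·BBB·BC·BBB·BC·BC·BC·BC·BBB·BC·BBB·BC·BBB·BC·BBB·BC·BC·BC·BC·BBB·BC·BBB·BC·BBB·BC·BBB·BC·BC·BC·BC·BBB·BC·BAC·BBB·BC·BC·BC·BC·BBB·BC·BBB·BC·BBB·BC·BBB·BC·BC·BC·BC·BBB·BC·BC·BC·BC·BBB·BC·BC·BC·BC·BBB·BC·BC·BC·BC·BBB·BC·BBB·BC·BBB·BC·BBB·BC·BC·BC·BC·BBB·BC·BC·BC·BC·BBB·BC·BC·BC
    A ↦ BAC
    B ↦ BC
    C ↦ BBB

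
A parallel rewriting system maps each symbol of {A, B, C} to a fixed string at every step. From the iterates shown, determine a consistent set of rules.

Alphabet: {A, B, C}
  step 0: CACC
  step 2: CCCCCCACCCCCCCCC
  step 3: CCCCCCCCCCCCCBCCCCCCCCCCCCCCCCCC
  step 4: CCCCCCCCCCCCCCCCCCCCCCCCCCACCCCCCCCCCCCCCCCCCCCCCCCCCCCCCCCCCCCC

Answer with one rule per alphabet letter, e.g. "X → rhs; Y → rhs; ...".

A->CB, B->AC, C->CC

  step 3 ⇒ step 4: CCCCCCCCCCCCCBCCCCCCCCCCCCCCCCCC ⇒ CC·CC·CC·CC·CC·CC·CC·CC·CC·CC·CC·CC·CC·AC·CC·CC·CC·CC·CC·CC·CC·CC·CC·CC·CC·CC·CC·CC·CC·CC·CC·CC
    B ↦ AC
    C ↦ CC
  step 2 ⇒ step 3: CCCCCCACCCCCCCCC ⇒ CC·CC·CC·CC·CC·CC·CB·CC·CC·CC·CC·CC·CC·CC·CC·CC
    A ↦ CB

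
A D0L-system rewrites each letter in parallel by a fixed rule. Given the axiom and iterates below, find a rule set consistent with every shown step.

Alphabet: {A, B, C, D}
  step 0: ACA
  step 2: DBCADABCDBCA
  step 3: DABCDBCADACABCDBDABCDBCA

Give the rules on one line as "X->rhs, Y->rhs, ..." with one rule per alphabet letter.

A->CA, B->BC, C->DB, D->DA

  step 2 ⇒ step 3: DBCADABCDBCA ⇒ DA·BC·DB·CA·DA·CA·BC·DB·DA·BC·DB·CA
    A ↦ CA
    B ↦ BC
    C ↦ DB
    D ↦ DA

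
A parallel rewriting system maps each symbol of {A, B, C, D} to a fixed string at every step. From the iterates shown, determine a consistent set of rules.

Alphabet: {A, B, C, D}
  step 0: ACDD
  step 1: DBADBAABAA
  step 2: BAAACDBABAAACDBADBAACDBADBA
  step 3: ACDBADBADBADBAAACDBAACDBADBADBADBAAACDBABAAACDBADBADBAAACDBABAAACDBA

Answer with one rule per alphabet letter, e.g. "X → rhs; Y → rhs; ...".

  step 2 ⇒ step 3: BAAACDBABAAACDBADBAACDBADBA ⇒ AC·DBA·DBA·DBA·D·BAA·AC·DBA·AC·DBA·DBA·DBA·D·BAA·AC·DBA·BAA·AC·DBA·DBA·D·BAA·AC·DBA·BAA·AC·DBA
    A ↦ DBA
    B ↦ AC
    C ↦ D
    D ↦ BAA

A->DBA, B->AC, C->D, D->BAA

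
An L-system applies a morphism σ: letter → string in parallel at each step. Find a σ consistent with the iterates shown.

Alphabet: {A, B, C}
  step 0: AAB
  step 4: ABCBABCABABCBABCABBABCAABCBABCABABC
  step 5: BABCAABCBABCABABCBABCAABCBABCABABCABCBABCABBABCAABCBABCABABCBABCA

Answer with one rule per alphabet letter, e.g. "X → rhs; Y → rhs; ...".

  step 4 ⇒ step 5: ABCBABCABABCBABCABBABCAABCBABCABABC ⇒ B·ABC·A·ABC·B·ABC·A·B·ABC·B·ABC·A·ABC·B·ABC·A·B·ABC·ABC·B·ABC·A·B·B·ABC·A·ABC·B·ABC·A·B·ABC·B·ABC·A
    A ↦ B
    B ↦ ABC
    C ↦ A

A->B, B->ABC, C->A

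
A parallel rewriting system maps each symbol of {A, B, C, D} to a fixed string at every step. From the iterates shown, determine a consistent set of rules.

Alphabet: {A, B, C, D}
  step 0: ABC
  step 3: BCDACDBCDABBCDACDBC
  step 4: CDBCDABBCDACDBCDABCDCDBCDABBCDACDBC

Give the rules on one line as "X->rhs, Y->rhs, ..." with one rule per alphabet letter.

A->B, B->CD, C->BC, D->DA

  step 3 ⇒ step 4: BCDACDBCDABBCDACDBC ⇒ CD·BC·DA·B·BC·DA·CD·BC·DA·B·CD·CD·BC·DA·B·BC·DA·CD·BC
    A ↦ B
    B ↦ CD
    C ↦ BC
    D ↦ DA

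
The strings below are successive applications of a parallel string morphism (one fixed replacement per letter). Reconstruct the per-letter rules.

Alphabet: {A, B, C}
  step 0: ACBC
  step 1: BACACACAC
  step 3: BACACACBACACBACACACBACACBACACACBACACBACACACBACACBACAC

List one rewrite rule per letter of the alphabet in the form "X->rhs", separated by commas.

  step 0 ⇒ step 1: ACBC ⇒ BAC·AC·AC·AC
    A ↦ BAC
    B ↦ AC
    C ↦ AC

A->BAC, B->AC, C->AC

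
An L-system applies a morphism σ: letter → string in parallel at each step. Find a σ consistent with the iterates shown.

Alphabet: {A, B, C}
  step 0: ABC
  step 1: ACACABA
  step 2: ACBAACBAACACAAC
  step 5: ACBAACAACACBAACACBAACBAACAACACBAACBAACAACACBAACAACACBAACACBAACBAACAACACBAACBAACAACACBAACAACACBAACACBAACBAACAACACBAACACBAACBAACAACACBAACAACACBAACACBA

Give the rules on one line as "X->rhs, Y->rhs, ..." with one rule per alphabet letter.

  step 1 ⇒ step 2: ACACABA ⇒ AC·BA·AC·BA·AC·ACA·AC
    A ↦ AC
    B ↦ ACA
    C ↦ BA

A->AC, B->ACA, C->BA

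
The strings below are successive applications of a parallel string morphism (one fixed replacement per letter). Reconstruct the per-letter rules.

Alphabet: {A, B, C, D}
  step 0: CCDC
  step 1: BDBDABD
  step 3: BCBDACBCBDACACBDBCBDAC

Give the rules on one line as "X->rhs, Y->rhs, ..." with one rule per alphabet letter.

A->AC, B->BC, C->BD, D->A

  step 0 ⇒ step 1: CCDC ⇒ BD·BD·A·BD
    C ↦ BD
    D ↦ A
    A ↦ AC  (constrained at step 1)
    B ↦ BC  (constrained at step 1)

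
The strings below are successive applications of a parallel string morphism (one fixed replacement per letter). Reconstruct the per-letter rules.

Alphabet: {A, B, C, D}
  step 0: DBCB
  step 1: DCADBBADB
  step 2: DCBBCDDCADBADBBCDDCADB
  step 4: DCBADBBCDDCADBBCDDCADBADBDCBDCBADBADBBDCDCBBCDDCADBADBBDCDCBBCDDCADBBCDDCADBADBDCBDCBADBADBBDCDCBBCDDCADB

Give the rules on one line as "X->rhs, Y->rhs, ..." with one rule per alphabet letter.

A->BCD, B->ADB, C->B, D->DC

  step 1 ⇒ step 2: DCADBBADB ⇒ DC·B·BCD·DC·ADB·ADB·BCD·DC·ADB
    A ↦ BCD
    B ↦ ADB
    C ↦ B
    D ↦ DC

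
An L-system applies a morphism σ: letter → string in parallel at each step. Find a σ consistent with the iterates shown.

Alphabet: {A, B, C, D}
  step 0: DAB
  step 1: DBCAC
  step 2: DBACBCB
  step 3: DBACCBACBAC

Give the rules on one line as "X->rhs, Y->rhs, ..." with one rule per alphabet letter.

A->C, B->AC, C->B, D->DB

  step 2 ⇒ step 3: DBACBCB ⇒ DB·AC·C·B·AC·B·AC
    A ↦ C
    B ↦ AC
    C ↦ B
    D ↦ DB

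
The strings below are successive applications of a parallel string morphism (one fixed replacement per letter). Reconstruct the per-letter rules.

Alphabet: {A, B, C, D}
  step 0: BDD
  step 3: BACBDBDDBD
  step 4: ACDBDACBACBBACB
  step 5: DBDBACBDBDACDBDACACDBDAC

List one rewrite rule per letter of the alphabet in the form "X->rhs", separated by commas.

A->DB, B->AC, C->D, D->B

  step 4 ⇒ step 5: ACDBDACBACBBACB ⇒ DB·D·B·AC·B·DB·D·AC·DB·D·AC·AC·DB·D·AC
    A ↦ DB
    B ↦ AC
    C ↦ D
    D ↦ B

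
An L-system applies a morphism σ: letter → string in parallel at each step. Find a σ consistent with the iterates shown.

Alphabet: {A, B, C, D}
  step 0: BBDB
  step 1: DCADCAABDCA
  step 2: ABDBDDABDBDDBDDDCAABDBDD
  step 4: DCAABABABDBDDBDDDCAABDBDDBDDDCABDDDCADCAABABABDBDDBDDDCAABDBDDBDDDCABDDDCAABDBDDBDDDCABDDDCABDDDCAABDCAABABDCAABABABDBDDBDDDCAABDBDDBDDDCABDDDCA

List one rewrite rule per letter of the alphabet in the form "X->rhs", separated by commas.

  step 1 ⇒ step 2: DCADCAABDCA ⇒ AB·D·BDD·AB·D·BDD·BDD·DCA·AB·D·BDD
    A ↦ BDD
    B ↦ DCA
    C ↦ D
    D ↦ AB

A->BDD, B->DCA, C->D, D->AB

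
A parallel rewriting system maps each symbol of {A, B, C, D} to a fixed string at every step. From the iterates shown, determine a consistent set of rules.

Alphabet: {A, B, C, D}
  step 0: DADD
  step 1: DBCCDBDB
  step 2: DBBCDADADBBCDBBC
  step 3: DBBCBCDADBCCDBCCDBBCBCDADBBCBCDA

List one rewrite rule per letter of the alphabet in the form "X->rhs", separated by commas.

A->CC, B->BC, C->DA, D->DB

  step 2 ⇒ step 3: DBBCDADADBBCDBBC ⇒ DB·BC·BC·DA·DB·CC·DB·CC·DB·BC·BC·DA·DB·BC·BC·DA
    A ↦ CC
    B ↦ BC
    C ↦ DA
    D ↦ DB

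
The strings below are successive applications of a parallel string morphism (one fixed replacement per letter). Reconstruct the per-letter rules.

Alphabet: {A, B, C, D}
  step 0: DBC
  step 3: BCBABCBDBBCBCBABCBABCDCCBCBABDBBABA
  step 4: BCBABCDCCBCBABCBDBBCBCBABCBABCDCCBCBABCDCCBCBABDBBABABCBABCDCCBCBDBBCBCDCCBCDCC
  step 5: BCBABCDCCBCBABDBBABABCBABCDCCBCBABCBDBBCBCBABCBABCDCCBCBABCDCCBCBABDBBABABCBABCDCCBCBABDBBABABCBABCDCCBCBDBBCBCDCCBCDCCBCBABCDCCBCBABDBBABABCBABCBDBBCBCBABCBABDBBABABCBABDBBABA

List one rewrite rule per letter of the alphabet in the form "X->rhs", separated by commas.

  step 4 ⇒ step 5: BCBABCDCCBCBABCBDBBCBCBABCBABCDCCBCBABCDCCBCBABDBBABABCBABCDCCBCBDBBCBCDCCBCDCC ⇒ BC·BA·BC·DCC·BC·BA·BDB·BA·BA·BC·BA·BC·DCC·BC·BA·BC·BDB·BC·BC·BA·BC·BA·BC·DCC·BC·BA·BC·DCC·BC·BA·BDB·BA·BA·BC·BA·BC·DCC·BC·BA·BDB·BA·BA·BC·BA·BC·DCC·BC·BDB·BC·BC·DCC·BC·DCC·BC·BA·BC·DCC·BC·BA·BDB·BA·BA·BC·BA·BC·BDB·BC·BC·BA·BC·BA·BDB·BA·BA·BC·BA·BDB·BA·BA
    A ↦ DCC
    B ↦ BC
    C ↦ BA
    D ↦ BDB

A->DCC, B->BC, C->BA, D->BDB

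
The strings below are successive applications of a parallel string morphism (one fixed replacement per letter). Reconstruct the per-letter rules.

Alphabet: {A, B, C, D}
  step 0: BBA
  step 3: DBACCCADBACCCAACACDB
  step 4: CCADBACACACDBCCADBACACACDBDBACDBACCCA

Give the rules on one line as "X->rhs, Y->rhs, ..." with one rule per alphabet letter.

A->DB, B->CA, C->AC, D->C

  step 3 ⇒ step 4: DBACCCADBACCCAACACDB ⇒ C·CA·DB·AC·AC·AC·DB·C·CA·DB·AC·AC·AC·DB·DB·AC·DB·AC·C·CA
    A ↦ DB
    B ↦ CA
    C ↦ AC
    D ↦ C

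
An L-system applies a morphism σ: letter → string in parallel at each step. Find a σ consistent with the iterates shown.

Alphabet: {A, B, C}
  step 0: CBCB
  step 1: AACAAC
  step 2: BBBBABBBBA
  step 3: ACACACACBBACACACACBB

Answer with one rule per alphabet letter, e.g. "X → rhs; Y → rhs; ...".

A->BB, B->AC, C->A

  step 2 ⇒ step 3: BBBBABBBBA ⇒ AC·AC·AC·AC·BB·AC·AC·AC·AC·BB
    A ↦ BB
    B ↦ AC
  step 0 ⇒ step 1: CBCB ⇒ A·AC·A·AC
    C ↦ A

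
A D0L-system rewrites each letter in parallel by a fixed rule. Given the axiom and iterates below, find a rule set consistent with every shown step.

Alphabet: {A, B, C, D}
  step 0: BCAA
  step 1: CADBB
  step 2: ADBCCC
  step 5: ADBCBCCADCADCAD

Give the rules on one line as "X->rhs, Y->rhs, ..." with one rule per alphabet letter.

A->B, B->C, C->AD, D->C

  step 1 ⇒ step 2: CADBB ⇒ AD·B·C·C·C
    A ↦ B
    B ↦ C
    C ↦ AD
    D ↦ C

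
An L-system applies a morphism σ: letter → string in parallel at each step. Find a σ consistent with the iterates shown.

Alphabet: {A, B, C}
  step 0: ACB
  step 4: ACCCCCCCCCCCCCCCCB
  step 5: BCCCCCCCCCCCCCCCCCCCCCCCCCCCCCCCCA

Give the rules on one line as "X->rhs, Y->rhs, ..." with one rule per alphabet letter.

  step 4 ⇒ step 5: ACCCCCCCCCCCCCCCCB ⇒ B·CC·CC·CC·CC·CC·CC·CC·CC·CC·CC·CC·CC·CC·CC·CC·CC·A
    A ↦ B
    B ↦ A
    C ↦ CC

A->B, B->A, C->CC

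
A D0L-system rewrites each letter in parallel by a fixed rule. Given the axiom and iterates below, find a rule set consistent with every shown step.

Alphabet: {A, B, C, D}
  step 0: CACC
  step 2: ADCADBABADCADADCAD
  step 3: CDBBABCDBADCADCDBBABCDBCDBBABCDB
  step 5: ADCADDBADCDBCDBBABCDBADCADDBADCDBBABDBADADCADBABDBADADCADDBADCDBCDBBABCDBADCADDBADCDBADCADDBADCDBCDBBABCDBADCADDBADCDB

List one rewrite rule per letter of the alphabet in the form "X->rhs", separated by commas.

  step 2 ⇒ step 3: ADCADBABADCADADCAD ⇒ C·DB·BAB·C·DB·AD·C·AD·C·DB·BAB·C·DB·C·DB·BAB·C·DB
    A ↦ C
    B ↦ AD
    C ↦ BAB
    D ↦ DB

A->C, B->AD, C->BAB, D->DB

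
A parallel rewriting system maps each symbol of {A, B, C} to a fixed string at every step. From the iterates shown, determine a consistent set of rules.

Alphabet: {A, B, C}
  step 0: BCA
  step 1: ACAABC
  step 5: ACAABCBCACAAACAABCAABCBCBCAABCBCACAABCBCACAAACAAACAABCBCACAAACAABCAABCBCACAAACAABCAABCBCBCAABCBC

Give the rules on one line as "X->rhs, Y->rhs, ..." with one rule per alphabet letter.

  step 0 ⇒ step 1: BCA ⇒ AC·AA·BC
    A ↦ BC
    B ↦ AC
    C ↦ AA

A->BC, B->AC, C->AA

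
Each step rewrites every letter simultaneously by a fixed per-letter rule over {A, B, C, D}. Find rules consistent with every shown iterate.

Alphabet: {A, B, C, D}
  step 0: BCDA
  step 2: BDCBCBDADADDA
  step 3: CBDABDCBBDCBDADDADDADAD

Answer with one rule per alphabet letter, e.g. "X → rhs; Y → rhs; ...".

  step 2 ⇒ step 3: BDCBCBDADADDA ⇒ CB·DA·BD·CB·BD·CB·DA·D·DA·D·DA·DA·D
    A ↦ D
    B ↦ CB
    C ↦ BD
    D ↦ DA

A->D, B->CB, C->BD, D->DA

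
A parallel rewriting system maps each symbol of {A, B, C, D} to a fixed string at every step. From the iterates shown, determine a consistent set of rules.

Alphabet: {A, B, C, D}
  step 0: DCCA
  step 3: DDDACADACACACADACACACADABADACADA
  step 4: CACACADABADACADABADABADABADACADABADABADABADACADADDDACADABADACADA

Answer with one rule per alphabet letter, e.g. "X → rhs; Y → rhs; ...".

A->DA, B->DD, C->BA, D->CA

  step 3 ⇒ step 4: DDDACADACACACADACACACADABADACADA ⇒ CA·CA·CA·DA·BA·DA·CA·DA·BA·DA·BA·DA·BA·DA·CA·DA·BA·DA·BA·DA·BA·DA·CA·DA·DD·DA·CA·DA·BA·DA·CA·DA
    A ↦ DA
    B ↦ DD
    C ↦ BA
    D ↦ CA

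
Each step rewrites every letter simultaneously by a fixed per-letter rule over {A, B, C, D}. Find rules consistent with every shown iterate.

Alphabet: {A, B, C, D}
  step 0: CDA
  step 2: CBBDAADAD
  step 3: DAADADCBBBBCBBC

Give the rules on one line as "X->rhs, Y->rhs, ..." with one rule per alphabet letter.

  step 2 ⇒ step 3: CBBDAADAD ⇒ DA·AD·AD·C·BB·BB·C·BB·C
    A ↦ BB
    B ↦ AD
    C ↦ DA
    D ↦ C

A->BB, B->AD, C->DA, D->C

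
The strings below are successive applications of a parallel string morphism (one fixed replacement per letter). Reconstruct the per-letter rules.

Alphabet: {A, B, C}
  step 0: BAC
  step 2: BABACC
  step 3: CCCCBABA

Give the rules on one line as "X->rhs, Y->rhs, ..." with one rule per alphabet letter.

A->C, B->C, C->BA

  step 2 ⇒ step 3: BABACC ⇒ C·C·C·C·BA·BA
    A ↦ C
    B ↦ C
    C ↦ BA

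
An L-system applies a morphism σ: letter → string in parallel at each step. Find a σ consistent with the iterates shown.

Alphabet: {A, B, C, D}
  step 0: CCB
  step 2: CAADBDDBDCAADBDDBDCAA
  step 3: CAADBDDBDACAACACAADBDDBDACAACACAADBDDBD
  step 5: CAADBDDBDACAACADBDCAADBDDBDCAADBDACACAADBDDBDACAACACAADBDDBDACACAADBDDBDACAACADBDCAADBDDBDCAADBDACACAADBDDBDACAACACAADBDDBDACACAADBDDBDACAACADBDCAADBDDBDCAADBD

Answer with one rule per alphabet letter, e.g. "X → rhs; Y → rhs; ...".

  step 2 ⇒ step 3: CAADBDDBDCAADBDDBDCAA ⇒ CAA·DBD·DBD·A·C·A·A·C·A·CAA·DBD·DBD·A·C·A·A·C·A·CAA·DBD·DBD
    A ↦ DBD
    B ↦ C
    C ↦ CAA
    D ↦ A

A->DBD, B->C, C->CAA, D->A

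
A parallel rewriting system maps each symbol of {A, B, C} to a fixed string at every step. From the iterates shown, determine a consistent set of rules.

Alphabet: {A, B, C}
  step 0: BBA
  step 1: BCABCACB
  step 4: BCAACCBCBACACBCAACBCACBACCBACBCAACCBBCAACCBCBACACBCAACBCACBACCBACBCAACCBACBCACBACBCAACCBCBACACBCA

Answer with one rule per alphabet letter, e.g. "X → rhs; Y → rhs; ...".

  step 0 ⇒ step 1: BBA ⇒ BCA·BCA·CB
    A ↦ CB
    B ↦ BCA
    C ↦ AC  (constrained at step 1)

A->CB, B->BCA, C->AC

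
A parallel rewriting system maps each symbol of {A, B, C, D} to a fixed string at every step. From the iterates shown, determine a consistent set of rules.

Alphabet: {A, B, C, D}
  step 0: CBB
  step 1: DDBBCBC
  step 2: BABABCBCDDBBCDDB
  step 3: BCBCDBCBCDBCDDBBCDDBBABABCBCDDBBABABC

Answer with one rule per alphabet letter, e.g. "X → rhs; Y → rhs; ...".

A->BCD, B->BC, C->DDB, D->BA

  step 2 ⇒ step 3: BABABCBCDDBBCDDB ⇒ BC·BCD·BC·BCD·BC·DDB·BC·DDB·BA·BA·BC·BC·DDB·BA·BA·BC
    A ↦ BCD
    B ↦ BC
    C ↦ DDB
    D ↦ BA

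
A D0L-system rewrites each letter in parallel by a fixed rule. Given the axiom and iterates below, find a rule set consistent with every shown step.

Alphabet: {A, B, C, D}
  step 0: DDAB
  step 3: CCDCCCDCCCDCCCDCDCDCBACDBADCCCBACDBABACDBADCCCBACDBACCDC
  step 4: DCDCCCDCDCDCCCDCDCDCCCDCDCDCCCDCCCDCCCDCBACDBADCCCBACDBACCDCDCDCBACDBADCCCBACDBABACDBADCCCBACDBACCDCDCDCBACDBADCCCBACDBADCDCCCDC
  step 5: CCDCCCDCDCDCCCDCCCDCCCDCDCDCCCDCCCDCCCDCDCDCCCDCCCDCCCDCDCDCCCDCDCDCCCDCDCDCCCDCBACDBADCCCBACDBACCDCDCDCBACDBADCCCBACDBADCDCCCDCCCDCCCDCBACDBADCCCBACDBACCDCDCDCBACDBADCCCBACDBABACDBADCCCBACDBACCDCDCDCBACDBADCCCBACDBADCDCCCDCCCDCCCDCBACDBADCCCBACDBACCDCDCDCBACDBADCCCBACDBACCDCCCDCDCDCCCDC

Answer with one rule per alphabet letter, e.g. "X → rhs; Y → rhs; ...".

  step 4 ⇒ step 5: DCDCCCDCDCDCCCDCDCDCCCDCDCDCCCDCCCDCCCDCBACDBADCCCBACDBACCDCDCDCBACDBADCCCBACDBABACDBADCCCBACDBACCDCDCDCBACDBADCCCBACDBADCDCCCDC ⇒ CC·DC·CC·DC·DC·DC·CC·DC·CC·DC·CC·DC·DC·DC·CC·DC·CC·DC·CC·DC·DC·DC·CC·DC·CC·DC·CC·DC·DC·DC·CC·DC·DC·DC·CC·DC·DC·DC·CC·DC·BAC·DBA·DC·CC·BAC·DBA·CC·DC·DC·DC·BAC·DBA·DC·CC·BAC·DBA·DC·DC·CC·DC·CC·DC·CC·DC·BAC·DBA·DC·CC·BAC·DBA·CC·DC·DC·DC·BAC·DBA·DC·CC·BAC·DBA·BAC·DBA·DC·CC·BAC·DBA·CC·DC·DC·DC·BAC·DBA·DC·CC·BAC·DBA·DC·DC·CC·DC·CC·DC·CC·DC·BAC·DBA·DC·CC·BAC·DBA·CC·DC·DC·DC·BAC·DBA·DC·CC·BAC·DBA·CC·DC·CC·DC·DC·DC·CC·DC
    A ↦ DBA
    B ↦ BAC
    C ↦ DC
    D ↦ CC

A->DBA, B->BAC, C->DC, D->CC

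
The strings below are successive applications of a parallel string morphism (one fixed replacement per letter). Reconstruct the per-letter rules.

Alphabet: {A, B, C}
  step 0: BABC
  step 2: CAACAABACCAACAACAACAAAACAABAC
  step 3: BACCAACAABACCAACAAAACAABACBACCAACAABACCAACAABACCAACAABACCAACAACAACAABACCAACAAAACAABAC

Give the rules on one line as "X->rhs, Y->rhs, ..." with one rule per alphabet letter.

  step 2 ⇒ step 3: CAACAABACCAACAACAACAAAACAABAC ⇒ BAC·CAA·CAA·BAC·CAA·CAA·AA·CAA·BAC·BAC·CAA·CAA·BAC·CAA·CAA·BAC·CAA·CAA·BAC·CAA·CAA·CAA·CAA·BAC·CAA·CAA·AA·CAA·BAC
    A ↦ CAA
    B ↦ AA
    C ↦ BAC

A->CAA, B->AA, C->BAC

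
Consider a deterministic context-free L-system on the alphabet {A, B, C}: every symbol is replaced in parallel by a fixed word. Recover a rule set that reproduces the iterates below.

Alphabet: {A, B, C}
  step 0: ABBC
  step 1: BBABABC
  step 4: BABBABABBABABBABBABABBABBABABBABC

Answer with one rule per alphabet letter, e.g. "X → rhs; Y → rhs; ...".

A->B, B->BA, C->BC

  step 0 ⇒ step 1: ABBC ⇒ B·BA·BA·BC
    A ↦ B
    B ↦ BA
    C ↦ BC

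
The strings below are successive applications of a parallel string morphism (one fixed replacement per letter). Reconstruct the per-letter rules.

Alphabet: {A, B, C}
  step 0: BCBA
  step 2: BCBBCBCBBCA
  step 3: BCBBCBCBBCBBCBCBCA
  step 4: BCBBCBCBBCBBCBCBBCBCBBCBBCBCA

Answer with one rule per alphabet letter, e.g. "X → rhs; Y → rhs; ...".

  step 3 ⇒ step 4: BCBBCBCBBCBBCBCBCA ⇒ BC·B·BC·BC·B·BC·B·BC·BC·B·BC·BC·B·BC·B·BC·B·CA
    A ↦ CA
    B ↦ BC
    C ↦ B

A->CA, B->BC, C->B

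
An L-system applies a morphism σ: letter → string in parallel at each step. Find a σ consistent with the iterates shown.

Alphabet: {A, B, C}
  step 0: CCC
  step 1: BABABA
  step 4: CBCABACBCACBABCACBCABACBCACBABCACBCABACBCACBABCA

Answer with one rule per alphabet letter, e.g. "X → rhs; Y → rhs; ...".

A->BCA, B->C, C->BA

  step 0 ⇒ step 1: CCC ⇒ BA·BA·BA
    C ↦ BA
    A ↦ BCA  (constrained at step 1)
    B ↦ C  (constrained at step 1)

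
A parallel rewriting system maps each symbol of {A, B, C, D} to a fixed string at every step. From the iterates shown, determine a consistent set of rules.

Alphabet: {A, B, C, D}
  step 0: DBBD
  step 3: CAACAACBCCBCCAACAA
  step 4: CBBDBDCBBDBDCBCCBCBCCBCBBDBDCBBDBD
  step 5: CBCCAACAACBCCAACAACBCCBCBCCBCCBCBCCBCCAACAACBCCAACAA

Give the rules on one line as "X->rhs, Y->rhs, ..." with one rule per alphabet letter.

A->BD, B->C, C->CB, D->AA

  step 4 ⇒ step 5: CBBDBDCBBDBDCBCCBCBCCBCBBDBDCBBDBD ⇒ CB·C·C·AA·C·AA·CB·C·C·AA·C·AA·CB·C·CB·CB·C·CB·C·CB·CB·C·CB·C·C·AA·C·AA·CB·C·C·AA·C·AA
    B ↦ C
    C ↦ CB
    D ↦ AA
  step 3 ⇒ step 4: CAACAACBCCBCCAACAA ⇒ CB·BD·BD·CB·BD·BD·CB·C·CB·CB·C·CB·CB·BD·BD·CB·BD·BD
    A ↦ BD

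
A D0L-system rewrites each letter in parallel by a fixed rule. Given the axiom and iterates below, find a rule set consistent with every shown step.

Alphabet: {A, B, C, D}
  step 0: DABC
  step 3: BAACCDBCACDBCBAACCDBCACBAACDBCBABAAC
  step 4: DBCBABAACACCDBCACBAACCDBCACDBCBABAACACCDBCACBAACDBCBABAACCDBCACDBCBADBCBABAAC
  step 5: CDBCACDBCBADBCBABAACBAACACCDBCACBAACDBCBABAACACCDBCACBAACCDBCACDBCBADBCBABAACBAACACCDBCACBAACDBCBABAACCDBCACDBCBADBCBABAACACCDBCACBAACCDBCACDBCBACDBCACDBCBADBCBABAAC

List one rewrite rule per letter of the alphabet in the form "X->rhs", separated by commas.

A->BA, B->DBC, C->AC, D->C

  step 4 ⇒ step 5: DBCBABAACACCDBCACBAACCDBCACDBCBABAACACCDBCACBAACDBCBABAACCDBCACDBCBADBCBABAAC ⇒ C·DBC·AC·DBC·BA·DBC·BA·BA·AC·BA·AC·AC·C·DBC·AC·BA·AC·DBC·BA·BA·AC·AC·C·DBC·AC·BA·AC·C·DBC·AC·DBC·BA·DBC·BA·BA·AC·BA·AC·AC·C·DBC·AC·BA·AC·DBC·BA·BA·AC·C·DBC·AC·DBC·BA·DBC·BA·BA·AC·AC·C·DBC·AC·BA·AC·C·DBC·AC·DBC·BA·C·DBC·AC·DBC·BA·DBC·BA·BA·AC
    A ↦ BA
    B ↦ DBC
    C ↦ AC
    D ↦ C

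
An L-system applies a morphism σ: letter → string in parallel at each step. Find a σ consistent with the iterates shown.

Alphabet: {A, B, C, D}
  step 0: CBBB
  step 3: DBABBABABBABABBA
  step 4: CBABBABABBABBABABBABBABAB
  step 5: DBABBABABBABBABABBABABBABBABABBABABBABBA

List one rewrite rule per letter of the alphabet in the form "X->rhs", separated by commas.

  step 4 ⇒ step 5: CBABBABABBABBABABBABBABAB ⇒ D·BA·B·BA·BA·B·BA·B·BA·BA·B·BA·BA·B·BA·B·BA·BA·B·BA·BA·B·BA·B·BA
    A ↦ B
    B ↦ BA
    C ↦ D
  step 3 ⇒ step 4: DBABBABABBABABBA ⇒ C·BA·B·BA·BA·B·BA·B·BA·BA·B·BA·B·BA·BA·B
    D ↦ C

A->B, B->BA, C->D, D->C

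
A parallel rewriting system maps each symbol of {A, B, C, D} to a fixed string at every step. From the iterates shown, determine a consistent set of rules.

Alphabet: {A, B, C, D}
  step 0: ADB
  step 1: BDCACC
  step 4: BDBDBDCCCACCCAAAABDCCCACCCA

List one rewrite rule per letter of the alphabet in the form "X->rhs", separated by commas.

  step 0 ⇒ step 1: ADB ⇒ BD·CA·CC
    A ↦ BD
    B ↦ CC
    D ↦ CA
    C ↦ A  (constrained at step 1)

A->BD, B->CC, C->A, D->CA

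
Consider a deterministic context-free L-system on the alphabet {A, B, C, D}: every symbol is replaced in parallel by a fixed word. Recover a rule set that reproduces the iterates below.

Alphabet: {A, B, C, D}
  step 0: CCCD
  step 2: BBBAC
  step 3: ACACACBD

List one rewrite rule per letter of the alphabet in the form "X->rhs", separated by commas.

  step 2 ⇒ step 3: BBBAC ⇒ AC·AC·AC·B·D
    A ↦ B
    B ↦ AC
    C ↦ D
    D ↦ B  (constrained at step 0)

A->B, B->AC, C->D, D->B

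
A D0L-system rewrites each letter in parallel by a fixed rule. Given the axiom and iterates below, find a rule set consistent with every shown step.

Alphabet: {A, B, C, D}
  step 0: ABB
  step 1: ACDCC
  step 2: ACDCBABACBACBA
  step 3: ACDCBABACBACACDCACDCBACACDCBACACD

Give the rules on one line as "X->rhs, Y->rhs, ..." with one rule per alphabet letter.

  step 2 ⇒ step 3: ACDCBABACBACBA ⇒ ACD·CBA·BA·CBA·C·ACD·C·ACD·CBA·C·ACD·CBA·C·ACD
    A ↦ ACD
    B ↦ C
    C ↦ CBA
    D ↦ BA

A->ACD, B->C, C->CBA, D->BA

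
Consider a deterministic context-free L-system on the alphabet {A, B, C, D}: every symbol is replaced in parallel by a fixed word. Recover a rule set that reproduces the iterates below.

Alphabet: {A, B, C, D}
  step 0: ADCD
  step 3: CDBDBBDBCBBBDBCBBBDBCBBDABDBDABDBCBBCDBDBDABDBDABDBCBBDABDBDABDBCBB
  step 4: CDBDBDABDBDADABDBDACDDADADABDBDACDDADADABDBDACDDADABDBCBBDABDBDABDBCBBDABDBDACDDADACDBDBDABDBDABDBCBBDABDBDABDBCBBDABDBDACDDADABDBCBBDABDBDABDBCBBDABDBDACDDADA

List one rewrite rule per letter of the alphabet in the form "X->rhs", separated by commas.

  step 3 ⇒ step 4: CDBDBBDBCBBBDBCBBBDBCBBDABDBDABDBCBBCDBDBDABDBDABDBCBBDABDBDABDBCBB ⇒ CD·BDB·DA·BDB·DA·DA·BDB·DA·CD·DA·DA·DA·BDB·DA·CD·DA·DA·DA·BDB·DA·CD·DA·DA·BDB·CBB·DA·BDB·DA·BDB·CBB·DA·BDB·DA·CD·DA·DA·CD·BDB·DA·BDB·DA·BDB·CBB·DA·BDB·DA·BDB·CBB·DA·BDB·DA·CD·DA·DA·BDB·CBB·DA·BDB·DA·BDB·CBB·DA·BDB·DA·CD·DA·DA
    A ↦ CBB
    B ↦ DA
    C ↦ CD
    D ↦ BDB

A->CBB, B->DA, C->CD, D->BDB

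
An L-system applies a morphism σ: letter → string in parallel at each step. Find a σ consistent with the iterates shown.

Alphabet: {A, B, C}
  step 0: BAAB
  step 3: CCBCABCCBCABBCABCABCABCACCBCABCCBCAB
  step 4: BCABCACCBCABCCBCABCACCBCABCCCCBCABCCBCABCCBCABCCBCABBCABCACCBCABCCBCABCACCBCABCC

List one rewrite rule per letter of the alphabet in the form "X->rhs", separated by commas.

A->B, B->CC, C->BCA

  step 3 ⇒ step 4: CCBCABCCBCABBCABCABCABCACCBCABCCBCAB ⇒ BCA·BCA·CC·BCA·B·CC·BCA·BCA·CC·BCA·B·CC·CC·BCA·B·CC·BCA·B·CC·BCA·B·CC·BCA·B·BCA·BCA·CC·BCA·B·CC·BCA·BCA·CC·BCA·B·CC
    A ↦ B
    B ↦ CC
    C ↦ BCA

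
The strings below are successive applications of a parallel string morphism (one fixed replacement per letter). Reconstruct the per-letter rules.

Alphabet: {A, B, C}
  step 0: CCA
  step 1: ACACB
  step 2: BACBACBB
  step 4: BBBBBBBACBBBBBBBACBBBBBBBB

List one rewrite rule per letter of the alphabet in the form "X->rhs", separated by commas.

  step 1 ⇒ step 2: ACACB ⇒ B·AC·B·AC·BB
    A ↦ B
    B ↦ BB
    C ↦ AC

A->B, B->BB, C->AC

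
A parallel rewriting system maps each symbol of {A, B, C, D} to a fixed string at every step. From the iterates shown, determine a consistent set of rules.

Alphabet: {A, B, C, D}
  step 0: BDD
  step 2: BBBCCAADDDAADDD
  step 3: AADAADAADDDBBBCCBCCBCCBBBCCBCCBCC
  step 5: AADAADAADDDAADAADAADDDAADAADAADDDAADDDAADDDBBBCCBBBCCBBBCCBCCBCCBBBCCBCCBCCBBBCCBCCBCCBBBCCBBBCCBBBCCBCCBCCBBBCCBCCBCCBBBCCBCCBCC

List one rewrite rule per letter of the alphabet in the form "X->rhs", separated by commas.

  step 2 ⇒ step 3: BBBCCAADDDAADDD ⇒ AAD·AAD·AAD·D·D·B·B·BCC·BCC·BCC·B·B·BCC·BCC·BCC
    A ↦ B
    B ↦ AAD
    C ↦ D
    D ↦ BCC

A->B, B->AAD, C->D, D->BCC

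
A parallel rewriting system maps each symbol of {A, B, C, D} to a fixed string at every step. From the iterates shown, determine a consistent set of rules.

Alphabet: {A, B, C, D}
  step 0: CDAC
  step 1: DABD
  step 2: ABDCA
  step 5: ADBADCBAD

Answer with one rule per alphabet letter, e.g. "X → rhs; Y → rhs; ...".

A->B, B->DC, C->D, D->A

  step 1 ⇒ step 2: DABD ⇒ A·B·DC·A
    A ↦ B
    B ↦ DC
    D ↦ A
  step 0 ⇒ step 1: CDAC ⇒ D·A·B·D
    C ↦ D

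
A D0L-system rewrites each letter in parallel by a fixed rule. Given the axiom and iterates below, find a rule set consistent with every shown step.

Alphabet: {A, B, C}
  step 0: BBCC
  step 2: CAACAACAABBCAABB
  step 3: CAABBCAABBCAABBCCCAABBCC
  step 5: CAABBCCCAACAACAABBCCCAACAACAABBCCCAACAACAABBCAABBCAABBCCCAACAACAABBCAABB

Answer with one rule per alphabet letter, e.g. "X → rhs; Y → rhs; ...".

  step 2 ⇒ step 3: CAACAACAABBCAABB ⇒ CAA·B·B·CAA·B·B·CAA·B·B·C·C·CAA·B·B·C·C
    A ↦ B
    B ↦ C
    C ↦ CAA

A->B, B->C, C->CAA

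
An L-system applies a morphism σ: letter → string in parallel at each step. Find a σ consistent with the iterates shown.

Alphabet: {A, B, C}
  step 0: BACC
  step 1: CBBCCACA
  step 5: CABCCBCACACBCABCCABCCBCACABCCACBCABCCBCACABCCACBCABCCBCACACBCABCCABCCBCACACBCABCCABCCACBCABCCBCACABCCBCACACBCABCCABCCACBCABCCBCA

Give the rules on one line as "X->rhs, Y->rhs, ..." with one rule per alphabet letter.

  step 0 ⇒ step 1: BACC ⇒ CB·BC·CA·CA
    A ↦ BC
    B ↦ CB
    C ↦ CA

A->BC, B->CB, C->CA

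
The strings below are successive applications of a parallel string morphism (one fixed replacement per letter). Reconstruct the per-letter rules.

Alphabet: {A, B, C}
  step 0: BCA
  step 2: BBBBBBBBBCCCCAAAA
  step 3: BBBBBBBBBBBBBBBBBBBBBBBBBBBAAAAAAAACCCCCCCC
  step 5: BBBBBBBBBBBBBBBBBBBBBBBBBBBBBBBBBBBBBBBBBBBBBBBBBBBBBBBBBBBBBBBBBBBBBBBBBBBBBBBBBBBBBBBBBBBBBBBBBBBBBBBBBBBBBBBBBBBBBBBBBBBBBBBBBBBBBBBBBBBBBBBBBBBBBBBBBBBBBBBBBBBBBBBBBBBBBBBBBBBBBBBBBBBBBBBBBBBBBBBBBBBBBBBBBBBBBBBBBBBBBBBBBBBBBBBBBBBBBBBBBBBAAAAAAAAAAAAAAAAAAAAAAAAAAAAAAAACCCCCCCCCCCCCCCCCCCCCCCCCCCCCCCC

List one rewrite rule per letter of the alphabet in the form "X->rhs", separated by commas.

  step 2 ⇒ step 3: BBBBBBBBBCCCCAAAA ⇒ BBB·BBB·BBB·BBB·BBB·BBB·BBB·BBB·BBB·AA·AA·AA·AA·CC·CC·CC·CC
    A ↦ CC
    B ↦ BBB
    C ↦ AA

A->CC, B->BBB, C->AA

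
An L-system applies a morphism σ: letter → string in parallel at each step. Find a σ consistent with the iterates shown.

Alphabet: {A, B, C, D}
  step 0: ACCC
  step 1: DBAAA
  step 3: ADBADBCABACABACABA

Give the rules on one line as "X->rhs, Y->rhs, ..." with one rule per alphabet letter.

  step 0 ⇒ step 1: ACCC ⇒ DB·A·A·A
    A ↦ DB
    C ↦ A
    B ↦ A  (constrained at step 1)
    D ↦ CAB  (constrained at step 1)

A->DB, B->A, C->A, D->CAB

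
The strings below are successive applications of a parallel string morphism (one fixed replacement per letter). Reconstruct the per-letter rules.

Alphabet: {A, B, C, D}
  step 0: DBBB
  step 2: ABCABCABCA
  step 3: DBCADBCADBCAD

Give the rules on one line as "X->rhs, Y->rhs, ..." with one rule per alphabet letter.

  step 2 ⇒ step 3: ABCABCABCA ⇒ D·BC·A·D·BC·A·D·BC·A·D
    A ↦ D
    B ↦ BC
    C ↦ A
    D ↦ C  (constrained at step 0)

A->D, B->BC, C->A, D->C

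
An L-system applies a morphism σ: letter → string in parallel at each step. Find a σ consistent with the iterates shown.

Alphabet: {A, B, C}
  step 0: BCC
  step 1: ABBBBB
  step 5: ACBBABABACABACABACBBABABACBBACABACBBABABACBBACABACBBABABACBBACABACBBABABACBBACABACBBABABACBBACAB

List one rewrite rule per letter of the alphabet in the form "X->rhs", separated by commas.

  step 0 ⇒ step 1: BCC ⇒ AB·BB·BB
    B ↦ AB
    C ↦ BB
    A ↦ AC  (constrained at step 1)

A->AC, B->AB, C->BB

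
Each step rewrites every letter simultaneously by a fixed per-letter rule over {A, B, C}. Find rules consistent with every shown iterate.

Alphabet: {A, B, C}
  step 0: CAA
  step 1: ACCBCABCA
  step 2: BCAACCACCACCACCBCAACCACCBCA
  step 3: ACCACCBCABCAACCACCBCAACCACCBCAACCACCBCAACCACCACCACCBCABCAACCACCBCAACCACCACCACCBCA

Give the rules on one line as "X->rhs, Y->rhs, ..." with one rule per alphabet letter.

  step 2 ⇒ step 3: BCAACCACCACCACCBCAACCACCBCA ⇒ ACC·ACC·BCA·BCA·ACC·ACC·BCA·ACC·ACC·BCA·ACC·ACC·BCA·ACC·ACC·ACC·ACC·BCA·BCA·ACC·ACC·BCA·ACC·ACC·ACC·ACC·BCA
    A ↦ BCA
    B ↦ ACC
    C ↦ ACC

A->BCA, B->ACC, C->ACC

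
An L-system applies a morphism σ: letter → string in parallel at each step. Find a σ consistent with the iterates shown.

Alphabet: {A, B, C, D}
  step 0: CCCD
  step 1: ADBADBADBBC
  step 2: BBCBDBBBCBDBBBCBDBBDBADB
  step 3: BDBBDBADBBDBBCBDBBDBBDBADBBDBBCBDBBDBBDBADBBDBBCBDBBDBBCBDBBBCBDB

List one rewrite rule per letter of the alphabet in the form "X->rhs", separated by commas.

  step 2 ⇒ step 3: BBCBDBBBCBDBBBCBDBBDBADB ⇒ BDB·BDB·ADB·BDB·BC·BDB·BDB·BDB·ADB·BDB·BC·BDB·BDB·BDB·ADB·BDB·BC·BDB·BDB·BC·BDB·B·BC·BDB
    A ↦ B
    B ↦ BDB
    C ↦ ADB
    D ↦ BC

A->B, B->BDB, C->ADB, D->BC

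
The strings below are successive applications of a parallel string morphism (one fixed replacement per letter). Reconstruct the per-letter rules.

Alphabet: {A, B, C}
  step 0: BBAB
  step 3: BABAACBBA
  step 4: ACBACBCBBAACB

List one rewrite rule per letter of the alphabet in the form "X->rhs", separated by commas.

  step 3 ⇒ step 4: BABAACBBA ⇒ A·CB·A·CB·CB·B·A·A·CB
    A ↦ CB
    B ↦ A
    C ↦ B

A->CB, B->A, C->B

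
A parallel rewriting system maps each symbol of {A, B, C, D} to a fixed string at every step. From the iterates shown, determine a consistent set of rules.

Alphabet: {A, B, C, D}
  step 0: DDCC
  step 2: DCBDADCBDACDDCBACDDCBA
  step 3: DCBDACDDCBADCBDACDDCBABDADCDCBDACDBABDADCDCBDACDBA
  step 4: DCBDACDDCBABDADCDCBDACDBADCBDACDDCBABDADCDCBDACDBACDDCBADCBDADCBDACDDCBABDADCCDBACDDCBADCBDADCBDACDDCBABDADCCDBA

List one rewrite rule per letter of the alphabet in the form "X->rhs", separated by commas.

  step 3 ⇒ step 4: DCBDACDDCBADCBDACDDCBABDADCDCBDACDBABDADCDCBDACDBA ⇒ DC·BDA·CD·DC·BA·BDA·DC·DC·BDA·CD·BA·DC·BDA·CD·DC·BA·BDA·DC·DC·BDA·CD·BA·CD·DC·BA·DC·BDA·DC·BDA·CD·DC·BA·BDA·DC·CD·BA·CD·DC·BA·DC·BDA·DC·BDA·CD·DC·BA·BDA·DC·CD·BA
    A ↦ BA
    B ↦ CD
    C ↦ BDA
    D ↦ DC

A->BA, B->CD, C->BDA, D->DC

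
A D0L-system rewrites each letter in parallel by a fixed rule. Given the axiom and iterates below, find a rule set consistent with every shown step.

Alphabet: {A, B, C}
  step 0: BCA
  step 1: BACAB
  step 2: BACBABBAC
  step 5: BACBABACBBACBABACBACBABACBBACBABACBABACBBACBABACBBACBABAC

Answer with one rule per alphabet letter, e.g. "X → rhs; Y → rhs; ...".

  step 1 ⇒ step 2: BACAB ⇒ BAC·B·A·B·BAC
    A ↦ B
    B ↦ BAC
    C ↦ A

A->B, B->BAC, C->A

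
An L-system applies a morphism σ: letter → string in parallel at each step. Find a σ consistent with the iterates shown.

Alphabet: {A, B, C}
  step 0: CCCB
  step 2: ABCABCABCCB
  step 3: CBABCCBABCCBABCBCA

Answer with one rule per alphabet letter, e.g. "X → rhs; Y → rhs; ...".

  step 2 ⇒ step 3: ABCABCABCCB ⇒ CB·A·BC·CB·A·BC·CB·A·BC·BC·A
    A ↦ CB
    B ↦ A
    C ↦ BC

A->CB, B->A, C->BC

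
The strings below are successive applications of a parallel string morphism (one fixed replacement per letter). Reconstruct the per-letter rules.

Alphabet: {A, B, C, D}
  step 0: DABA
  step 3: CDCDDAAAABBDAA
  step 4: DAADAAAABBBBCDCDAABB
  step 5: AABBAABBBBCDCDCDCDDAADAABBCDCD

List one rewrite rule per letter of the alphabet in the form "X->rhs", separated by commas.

A->B, B->CD, C->D, D->AA

  step 4 ⇒ step 5: DAADAAAABBBBCDCDAABB ⇒ AA·B·B·AA·B·B·B·B·CD·CD·CD·CD·D·AA·D·AA·B·B·CD·CD
    A ↦ B
    B ↦ CD
    C ↦ D
    D ↦ AA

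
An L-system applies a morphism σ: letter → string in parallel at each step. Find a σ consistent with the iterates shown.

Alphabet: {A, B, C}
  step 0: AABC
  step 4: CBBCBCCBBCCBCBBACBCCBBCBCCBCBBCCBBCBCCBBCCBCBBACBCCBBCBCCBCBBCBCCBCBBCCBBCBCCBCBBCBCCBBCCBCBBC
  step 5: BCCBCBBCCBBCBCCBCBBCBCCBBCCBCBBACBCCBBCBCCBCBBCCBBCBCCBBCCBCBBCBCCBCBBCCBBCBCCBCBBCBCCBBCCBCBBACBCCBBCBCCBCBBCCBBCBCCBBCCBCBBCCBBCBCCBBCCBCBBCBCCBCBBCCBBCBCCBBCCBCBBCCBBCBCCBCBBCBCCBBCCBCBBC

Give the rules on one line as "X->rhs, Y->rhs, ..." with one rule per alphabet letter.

A->BAC, B->CB, C->BC

  step 4 ⇒ step 5: CBBCBCCBBCCBCBBACBCCBBCBCCBCBBCCBBCBCCBBCCBCBBACBCCBBCBCCBCBBCBCCBCBBCCBBCBCCBCBBCBCCBBCCBCBBC ⇒ BC·CB·CB·BC·CB·BC·BC·CB·CB·BC·BC·CB·BC·CB·CB·BAC·BC·CB·BC·BC·CB·CB·BC·CB·BC·BC·CB·BC·CB·CB·BC·BC·CB·CB·BC·CB·BC·BC·CB·CB·BC·BC·CB·BC·CB·CB·BAC·BC·CB·BC·BC·CB·CB·BC·CB·BC·BC·CB·BC·CB·CB·BC·CB·BC·BC·CB·BC·CB·CB·BC·BC·CB·CB·BC·CB·BC·BC·CB·BC·CB·CB·BC·CB·BC·BC·CB·CB·BC·BC·CB·BC·CB·CB·BC
    A ↦ BAC
    B ↦ CB
    C ↦ BC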